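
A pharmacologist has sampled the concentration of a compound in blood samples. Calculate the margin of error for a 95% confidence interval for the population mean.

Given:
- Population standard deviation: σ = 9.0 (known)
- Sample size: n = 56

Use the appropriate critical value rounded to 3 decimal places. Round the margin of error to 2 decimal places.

The population standard deviation σ is known, so use the z-interval margin of error formula.

For 95% confidence, z* = 1.96 (from standard normal table)

Margin of error formula for z-interval: E = z* × σ/√n

E = 1.96 × 9.0/√56
  = 1.96 × 1.202676
  = 2.3572

Rounded to 2 decimal places:

2.36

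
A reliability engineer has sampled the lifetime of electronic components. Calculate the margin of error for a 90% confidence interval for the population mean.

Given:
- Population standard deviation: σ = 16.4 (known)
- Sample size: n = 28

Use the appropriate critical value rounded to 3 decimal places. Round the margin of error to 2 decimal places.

The population standard deviation σ is known, so use the z-interval margin of error formula.

For 90% confidence, z* = 1.645 (from standard normal table)

Margin of error formula for z-interval: E = z* × σ/√n

E = 1.645 × 16.4/√28
  = 1.645 × 3.099309
  = 5.0984

Rounded to 2 decimal places:

5.10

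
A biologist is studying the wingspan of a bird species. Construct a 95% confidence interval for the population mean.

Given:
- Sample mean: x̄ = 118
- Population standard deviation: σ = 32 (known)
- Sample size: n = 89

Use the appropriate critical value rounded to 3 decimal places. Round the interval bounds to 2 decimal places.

The population standard deviation σ is known, so use a z-interval (standard normal critical value).

For 95% confidence, z* = 1.96 (from standard normal table)

Standard error: SE = σ/√n = 32/√89 = 3.391993

Margin of error: E = z* × SE = 1.96 × 3.391993 = 6.6483

Z-interval: x̄ ± E = 118 ± 6.6483 = (111.3517, 124.6483)

Rounded to 2 decimal places:

(111.35, 124.65)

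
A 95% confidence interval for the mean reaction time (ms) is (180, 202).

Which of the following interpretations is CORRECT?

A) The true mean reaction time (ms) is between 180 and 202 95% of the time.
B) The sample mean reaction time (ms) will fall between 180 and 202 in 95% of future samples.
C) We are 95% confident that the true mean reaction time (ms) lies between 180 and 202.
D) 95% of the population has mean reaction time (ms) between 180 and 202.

A confidence interval represents our confidence in the procedure, not a probability statement about the parameter.

Key concept: If we repeated this sampling process many times and computed a 95% CI each time, about 95% of those intervals would contain the true population parameter.

For this specific interval (180, 202):
- Midpoint (point estimate): 191
- Margin of error: 11

The correct interpretation is the one stating confidence that the true parameter lies in the interval — option C.

C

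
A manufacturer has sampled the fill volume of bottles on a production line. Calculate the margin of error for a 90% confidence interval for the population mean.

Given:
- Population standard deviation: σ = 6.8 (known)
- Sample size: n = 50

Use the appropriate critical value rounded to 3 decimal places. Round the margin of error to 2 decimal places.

The population standard deviation σ is known, so use the z-interval margin of error formula.

For 90% confidence, z* = 1.645 (from standard normal table)

Margin of error formula for z-interval: E = z* × σ/√n

E = 1.645 × 6.8/√50
  = 1.645 × 0.961665
  = 1.5819

Rounded to 2 decimal places:

1.58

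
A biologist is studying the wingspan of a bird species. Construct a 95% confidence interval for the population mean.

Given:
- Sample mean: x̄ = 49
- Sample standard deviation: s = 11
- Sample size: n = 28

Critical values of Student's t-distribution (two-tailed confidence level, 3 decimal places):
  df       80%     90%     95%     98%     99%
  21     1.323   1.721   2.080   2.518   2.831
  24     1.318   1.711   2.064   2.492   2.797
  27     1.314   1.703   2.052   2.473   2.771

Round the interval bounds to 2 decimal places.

The population standard deviation σ is unknown (only the sample standard deviation s is given), so use a t-interval with df = n - 1 = 28 - 1 = 27.

For 95% confidence with df = 27, t* = 2.052 (from t-table)

Standard error: SE = s/√n = 11/√28 = 2.078805

Margin of error: E = t* × SE = 2.052 × 2.078805 = 4.2657

T-interval: x̄ ± E = 49 ± 4.2657 = (44.7343, 53.2657)

Rounded to 2 decimal places:

(44.73, 53.27)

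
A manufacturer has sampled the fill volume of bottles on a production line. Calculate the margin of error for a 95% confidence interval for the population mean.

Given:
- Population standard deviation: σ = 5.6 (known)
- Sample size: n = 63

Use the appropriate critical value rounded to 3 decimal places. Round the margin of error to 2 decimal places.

The population standard deviation σ is known, so use the z-interval margin of error formula.

For 95% confidence, z* = 1.96 (from standard normal table)

Margin of error formula for z-interval: E = z* × σ/√n

E = 1.96 × 5.6/√63
  = 1.96 × 0.705534
  = 1.3828

Rounded to 2 decimal places:

1.38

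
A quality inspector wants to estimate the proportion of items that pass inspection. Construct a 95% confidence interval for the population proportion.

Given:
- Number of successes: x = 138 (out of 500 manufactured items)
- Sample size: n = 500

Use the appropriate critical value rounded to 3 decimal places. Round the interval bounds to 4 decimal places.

Sample proportion: p̂ = 138/500 = 0.276000

Check conditions for normal approximation:
  np̂ = 138 ≥ 10 ✓
  n(1-p̂) = 362 ≥ 10 ✓

The sample is large enough, so use a z-interval (normal approximation) for the proportion.

For 95% confidence, z* = 1.96 (from standard normal table)

Standard error: SE = √(p̂(1-p̂)/n) = √(0.276000×0.724000/500) = 0.01999120

Margin of error: E = z* × SE = 1.96 × 0.01999120 = 0.039183

Z-interval: p̂ ± E = 0.276000 ± 0.039183 = (0.236817, 0.315183)

Rounded to 4 decimal places:

(0.2368, 0.3152)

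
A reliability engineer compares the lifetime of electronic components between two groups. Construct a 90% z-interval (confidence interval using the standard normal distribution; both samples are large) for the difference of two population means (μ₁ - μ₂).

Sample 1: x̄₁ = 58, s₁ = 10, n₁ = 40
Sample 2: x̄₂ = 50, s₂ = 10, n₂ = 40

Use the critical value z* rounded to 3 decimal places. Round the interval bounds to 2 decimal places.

Both samples are large (n₁ = 40 ≥ 30, n₂ = 40 ≥ 30), so a z-interval for the difference of means applies.

Point estimate: x̄₁ - x̄₂ = 58 - 50 = 8

Standard error: SE = √(s₁²/n₁ + s₂²/n₂)
= √(10²/40 + 10²/40)
= √(2.500000 + 2.500000)
= 2.236068

For 90% confidence, z* = 1.645 (from standard normal table)
Margin of error: E = z* × SE = 1.645 × 2.236068 = 3.6783

Z-interval: (x̄₁ - x̄₂) ± E = 8 ± 3.6783 = (4.3217, 11.6783)

Rounded to 2 decimal places:

(4.32, 11.68)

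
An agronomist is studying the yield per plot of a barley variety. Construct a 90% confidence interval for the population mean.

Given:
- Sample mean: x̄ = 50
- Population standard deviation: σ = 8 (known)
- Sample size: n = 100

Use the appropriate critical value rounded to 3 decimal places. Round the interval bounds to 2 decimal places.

The population standard deviation σ is known, so use a z-interval (standard normal critical value).

For 90% confidence, z* = 1.645 (from standard normal table)

Standard error: SE = σ/√n = 8/√100 = 0.800000

Margin of error: E = z* × SE = 1.645 × 0.800000 = 1.3160

Z-interval: x̄ ± E = 50 ± 1.3160 = (48.6840, 51.3160)

Rounded to 2 decimal places:

(48.68, 51.32)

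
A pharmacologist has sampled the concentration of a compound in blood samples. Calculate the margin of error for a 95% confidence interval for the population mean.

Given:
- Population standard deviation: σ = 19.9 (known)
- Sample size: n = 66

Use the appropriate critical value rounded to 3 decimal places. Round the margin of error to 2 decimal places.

The population standard deviation σ is known, so use the z-interval margin of error formula.

For 95% confidence, z* = 1.96 (from standard normal table)

Margin of error formula for z-interval: E = z* × σ/√n

E = 1.96 × 19.9/√66
  = 1.96 × 2.449521
  = 4.8011

Rounded to 2 decimal places:

4.80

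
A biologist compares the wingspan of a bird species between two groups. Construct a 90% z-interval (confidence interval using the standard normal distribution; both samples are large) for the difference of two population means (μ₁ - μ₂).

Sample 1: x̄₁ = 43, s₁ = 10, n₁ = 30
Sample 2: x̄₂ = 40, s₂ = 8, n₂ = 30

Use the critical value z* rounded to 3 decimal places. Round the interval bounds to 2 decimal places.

Both samples are large (n₁ = 30 ≥ 30, n₂ = 30 ≥ 30), so a z-interval for the difference of means applies.

Point estimate: x̄₁ - x̄₂ = 43 - 40 = 3

Standard error: SE = √(s₁²/n₁ + s₂²/n₂)
= √(10²/30 + 8²/30)
= √(3.333333 + 2.133333)
= 2.338090

For 90% confidence, z* = 1.645 (from standard normal table)
Margin of error: E = z* × SE = 1.645 × 2.338090 = 3.8462

Z-interval: (x̄₁ - x̄₂) ± E = 3 ± 3.8462 = (-0.8462, 6.8462)

Rounded to 2 decimal places:

(-0.85, 6.85)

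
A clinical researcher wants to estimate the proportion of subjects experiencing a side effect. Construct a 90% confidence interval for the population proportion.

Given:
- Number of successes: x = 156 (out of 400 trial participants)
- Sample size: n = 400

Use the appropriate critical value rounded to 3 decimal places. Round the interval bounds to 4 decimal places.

Sample proportion: p̂ = 156/400 = 0.390000

Check conditions for normal approximation:
  np̂ = 156 ≥ 10 ✓
  n(1-p̂) = 244 ≥ 10 ✓

The sample is large enough, so use a z-interval (normal approximation) for the proportion.

For 90% confidence, z* = 1.645 (from standard normal table)

Standard error: SE = √(p̂(1-p̂)/n) = √(0.390000×0.610000/400) = 0.02438750

Margin of error: E = z* × SE = 1.645 × 0.02438750 = 0.040117

Z-interval: p̂ ± E = 0.390000 ± 0.040117 = (0.349883, 0.430117)

Rounded to 4 decimal places:

(0.3499, 0.4301)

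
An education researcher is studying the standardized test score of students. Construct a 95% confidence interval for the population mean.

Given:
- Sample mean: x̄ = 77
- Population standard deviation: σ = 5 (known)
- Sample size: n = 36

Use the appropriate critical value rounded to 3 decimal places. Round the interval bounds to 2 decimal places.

The population standard deviation σ is known, so use a z-interval (standard normal critical value).

For 95% confidence, z* = 1.96 (from standard normal table)

Standard error: SE = σ/√n = 5/√36 = 0.833333

Margin of error: E = z* × SE = 1.96 × 0.833333 = 1.6333

Z-interval: x̄ ± E = 77 ± 1.6333 = (75.3667, 78.6333)

Rounded to 2 decimal places:

(75.37, 78.63)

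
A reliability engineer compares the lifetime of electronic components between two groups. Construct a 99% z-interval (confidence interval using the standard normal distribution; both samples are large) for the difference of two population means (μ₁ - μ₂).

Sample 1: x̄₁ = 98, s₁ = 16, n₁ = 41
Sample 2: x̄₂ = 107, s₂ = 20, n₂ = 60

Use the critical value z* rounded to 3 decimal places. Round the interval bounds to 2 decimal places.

Both samples are large (n₁ = 41 ≥ 30, n₂ = 60 ≥ 30), so a z-interval for the difference of means applies.

Point estimate: x̄₁ - x̄₂ = 98 - 107 = -9

Standard error: SE = √(s₁²/n₁ + s₂²/n₂)
= √(16²/41 + 20²/60)
= √(6.243902 + 6.666667)
= 3.593128

For 99% confidence, z* = 2.576 (from standard normal table)
Margin of error: E = z* × SE = 2.576 × 3.593128 = 9.2559

Z-interval: (x̄₁ - x̄₂) ± E = -9 ± 9.2559 = (-18.2559, 0.2559)

Rounded to 2 decimal places:

(-18.26, 0.26)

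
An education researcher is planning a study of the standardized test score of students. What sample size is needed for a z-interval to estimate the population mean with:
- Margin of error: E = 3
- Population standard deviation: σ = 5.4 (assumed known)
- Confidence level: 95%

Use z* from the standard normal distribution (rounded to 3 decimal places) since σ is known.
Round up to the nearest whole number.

Using z* since population σ is known (z-interval formula).

For 95% confidence, z* = 1.96 (from standard normal table)

Sample size formula for z-interval: n = (z*σ/E)²

n = (1.96 × 5.4 / 3)²
  = (3.528000)²
  = 12.4468

Round up to the nearest whole number: n = 13

13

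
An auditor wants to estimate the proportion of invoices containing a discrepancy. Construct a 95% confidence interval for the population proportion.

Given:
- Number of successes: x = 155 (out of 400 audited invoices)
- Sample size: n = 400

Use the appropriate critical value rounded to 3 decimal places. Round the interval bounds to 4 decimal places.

Sample proportion: p̂ = 155/400 = 0.387500

Check conditions for normal approximation:
  np̂ = 155 ≥ 10 ✓
  n(1-p̂) = 245 ≥ 10 ✓

The sample is large enough, so use a z-interval (normal approximation) for the proportion.

For 95% confidence, z* = 1.96 (from standard normal table)

Standard error: SE = √(p̂(1-p̂)/n) = √(0.387500×0.612500/400) = 0.02435897

Margin of error: E = z* × SE = 1.96 × 0.02435897 = 0.047744

Z-interval: p̂ ± E = 0.387500 ± 0.047744 = (0.339756, 0.435244)

Rounded to 4 decimal places:

(0.3398, 0.4352)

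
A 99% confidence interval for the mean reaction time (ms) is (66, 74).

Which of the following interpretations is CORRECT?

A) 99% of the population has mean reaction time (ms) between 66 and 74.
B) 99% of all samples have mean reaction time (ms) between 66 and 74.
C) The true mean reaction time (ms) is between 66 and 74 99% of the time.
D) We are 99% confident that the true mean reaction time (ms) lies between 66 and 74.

A confidence interval represents our confidence in the procedure, not a probability statement about the parameter.

Key concept: If we repeated this sampling process many times and computed a 99% CI each time, about 99% of those intervals would contain the true population parameter.

For this specific interval (66, 74):
- Midpoint (point estimate): 70
- Margin of error: 4

The correct interpretation is the one stating confidence that the true parameter lies in the interval — option D.

D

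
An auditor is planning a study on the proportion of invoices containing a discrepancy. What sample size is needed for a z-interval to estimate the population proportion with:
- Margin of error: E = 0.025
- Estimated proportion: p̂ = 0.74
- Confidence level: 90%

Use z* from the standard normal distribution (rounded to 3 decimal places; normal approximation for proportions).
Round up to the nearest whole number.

Using z* for proportion z-interval (normal approximation).

For 90% confidence, z* = 1.645 (from standard normal table)

Sample size formula for proportion z-interval: n = z*²p̂(1-p̂)/E²

n = 1.645² × 0.74 × 0.26 / 0.025²
  = 2.706025 × 0.1924 / 0.000625
  = 833.0227

Round up to the nearest whole number: n = 834

834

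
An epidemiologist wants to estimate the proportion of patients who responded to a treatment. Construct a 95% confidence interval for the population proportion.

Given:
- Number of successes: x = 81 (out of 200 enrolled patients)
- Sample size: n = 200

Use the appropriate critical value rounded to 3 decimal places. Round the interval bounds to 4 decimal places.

Sample proportion: p̂ = 81/200 = 0.405000

Check conditions for normal approximation:
  np̂ = 81 ≥ 10 ✓
  n(1-p̂) = 119 ≥ 10 ✓

The sample is large enough, so use a z-interval (normal approximation) for the proportion.

For 95% confidence, z* = 1.96 (from standard normal table)

Standard error: SE = √(p̂(1-p̂)/n) = √(0.405000×0.595000/200) = 0.03471131

Margin of error: E = z* × SE = 1.96 × 0.03471131 = 0.068034

Z-interval: p̂ ± E = 0.405000 ± 0.068034 = (0.336966, 0.473034)

Rounded to 4 decimal places:

(0.3370, 0.4730)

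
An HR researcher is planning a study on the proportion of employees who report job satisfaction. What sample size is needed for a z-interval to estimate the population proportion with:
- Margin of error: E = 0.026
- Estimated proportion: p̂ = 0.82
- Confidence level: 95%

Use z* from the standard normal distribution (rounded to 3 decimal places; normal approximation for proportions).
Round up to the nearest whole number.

Using z* for proportion z-interval (normal approximation).

For 95% confidence, z* = 1.96 (from standard normal table)

Sample size formula for proportion z-interval: n = z*²p̂(1-p̂)/E²

n = 1.96² × 0.82 × 0.18 / 0.026²
  = 3.8416 × 0.1476 / 0.000676
  = 838.7872

Round up to the nearest whole number: n = 839

839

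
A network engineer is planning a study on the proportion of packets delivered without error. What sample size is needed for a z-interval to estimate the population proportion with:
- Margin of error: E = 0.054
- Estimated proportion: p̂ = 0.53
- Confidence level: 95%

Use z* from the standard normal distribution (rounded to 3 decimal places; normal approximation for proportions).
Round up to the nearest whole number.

Using z* for proportion z-interval (normal approximation).

For 95% confidence, z* = 1.96 (from standard normal table)

Sample size formula for proportion z-interval: n = z*²p̂(1-p̂)/E²

n = 1.96² × 0.53 × 0.47 / 0.054²
  = 3.8416 × 0.2491 / 0.002916
  = 328.1696

Round up to the nearest whole number: n = 329

329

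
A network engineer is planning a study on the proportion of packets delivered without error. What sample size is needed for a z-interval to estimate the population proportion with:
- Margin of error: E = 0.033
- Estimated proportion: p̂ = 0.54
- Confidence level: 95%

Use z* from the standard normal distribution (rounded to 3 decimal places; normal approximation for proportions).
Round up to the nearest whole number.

Using z* for proportion z-interval (normal approximation).

For 95% confidence, z* = 1.96 (from standard normal table)

Sample size formula for proportion z-interval: n = z*²p̂(1-p̂)/E²

n = 1.96² × 0.54 × 0.46 / 0.033²
  = 3.8416 × 0.2484 / 0.001089
  = 876.2658

Round up to the nearest whole number: n = 877

877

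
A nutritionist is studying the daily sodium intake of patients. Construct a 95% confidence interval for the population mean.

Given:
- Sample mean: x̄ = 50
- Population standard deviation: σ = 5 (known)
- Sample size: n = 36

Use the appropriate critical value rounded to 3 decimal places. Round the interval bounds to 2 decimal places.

The population standard deviation σ is known, so use a z-interval (standard normal critical value).

For 95% confidence, z* = 1.96 (from standard normal table)

Standard error: SE = σ/√n = 5/√36 = 0.833333

Margin of error: E = z* × SE = 1.96 × 0.833333 = 1.6333

Z-interval: x̄ ± E = 50 ± 1.6333 = (48.3667, 51.6333)

Rounded to 2 decimal places:

(48.37, 51.63)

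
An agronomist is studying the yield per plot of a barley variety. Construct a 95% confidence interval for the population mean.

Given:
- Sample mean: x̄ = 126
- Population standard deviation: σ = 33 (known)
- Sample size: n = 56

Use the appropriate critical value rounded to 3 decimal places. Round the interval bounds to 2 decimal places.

The population standard deviation σ is known, so use a z-interval (standard normal critical value).

For 95% confidence, z* = 1.96 (from standard normal table)

Standard error: SE = σ/√n = 33/√56 = 4.409810

Margin of error: E = z* × SE = 1.96 × 4.409810 = 8.6432

Z-interval: x̄ ± E = 126 ± 8.6432 = (117.3568, 134.6432)

Rounded to 2 decimal places:

(117.36, 134.64)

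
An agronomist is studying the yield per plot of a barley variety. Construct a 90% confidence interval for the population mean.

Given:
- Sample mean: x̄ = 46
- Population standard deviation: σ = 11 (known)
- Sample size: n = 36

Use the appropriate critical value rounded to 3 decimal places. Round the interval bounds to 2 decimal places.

The population standard deviation σ is known, so use a z-interval (standard normal critical value).

For 90% confidence, z* = 1.645 (from standard normal table)

Standard error: SE = σ/√n = 11/√36 = 1.833333

Margin of error: E = z* × SE = 1.645 × 1.833333 = 3.0158

Z-interval: x̄ ± E = 46 ± 3.0158 = (42.9842, 49.0158)

Rounded to 2 decimal places:

(42.98, 49.02)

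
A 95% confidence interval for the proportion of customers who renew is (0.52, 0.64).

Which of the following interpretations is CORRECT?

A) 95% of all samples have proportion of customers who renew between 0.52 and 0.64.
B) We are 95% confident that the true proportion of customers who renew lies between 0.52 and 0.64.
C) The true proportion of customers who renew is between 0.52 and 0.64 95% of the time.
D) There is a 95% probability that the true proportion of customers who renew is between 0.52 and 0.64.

A confidence interval represents our confidence in the procedure, not a probability statement about the parameter.

Key concept: If we repeated this sampling process many times and computed a 95% CI each time, about 95% of those intervals would contain the true population parameter.

For this specific interval (0.52, 0.64):
- Midpoint (point estimate): 0.58
- Margin of error: 0.06

The correct interpretation is the one stating confidence that the true parameter lies in the interval — option B.

B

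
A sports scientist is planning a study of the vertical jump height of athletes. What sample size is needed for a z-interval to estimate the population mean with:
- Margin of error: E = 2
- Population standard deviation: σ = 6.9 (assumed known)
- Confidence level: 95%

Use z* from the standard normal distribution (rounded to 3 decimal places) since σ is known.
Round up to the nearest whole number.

Using z* since population σ is known (z-interval formula).

For 95% confidence, z* = 1.96 (from standard normal table)

Sample size formula for z-interval: n = (z*σ/E)²

n = (1.96 × 6.9 / 2)²
  = (6.762000)²
  = 45.7246

Round up to the nearest whole number: n = 46

46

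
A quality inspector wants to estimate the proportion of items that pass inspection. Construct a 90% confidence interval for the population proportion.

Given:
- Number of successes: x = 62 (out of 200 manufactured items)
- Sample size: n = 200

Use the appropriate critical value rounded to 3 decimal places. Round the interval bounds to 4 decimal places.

Sample proportion: p̂ = 62/200 = 0.310000

Check conditions for normal approximation:
  np̂ = 62 ≥ 10 ✓
  n(1-p̂) = 138 ≥ 10 ✓

The sample is large enough, so use a z-interval (normal approximation) for the proportion.

For 90% confidence, z* = 1.645 (from standard normal table)

Standard error: SE = √(p̂(1-p̂)/n) = √(0.310000×0.690000/200) = 0.03270321

Margin of error: E = z* × SE = 1.645 × 0.03270321 = 0.053797

Z-interval: p̂ ± E = 0.310000 ± 0.053797 = (0.256203, 0.363797)

Rounded to 4 decimal places:

(0.2562, 0.3638)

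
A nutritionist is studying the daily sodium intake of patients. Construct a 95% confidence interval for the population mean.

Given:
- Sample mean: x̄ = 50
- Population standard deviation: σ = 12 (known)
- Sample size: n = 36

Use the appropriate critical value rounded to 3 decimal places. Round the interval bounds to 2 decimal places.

The population standard deviation σ is known, so use a z-interval (standard normal critical value).

For 95% confidence, z* = 1.96 (from standard normal table)

Standard error: SE = σ/√n = 12/√36 = 2.000000

Margin of error: E = z* × SE = 1.96 × 2.000000 = 3.9200

Z-interval: x̄ ± E = 50 ± 3.9200 = (46.0800, 53.9200)

Rounded to 2 decimal places:

(46.08, 53.92)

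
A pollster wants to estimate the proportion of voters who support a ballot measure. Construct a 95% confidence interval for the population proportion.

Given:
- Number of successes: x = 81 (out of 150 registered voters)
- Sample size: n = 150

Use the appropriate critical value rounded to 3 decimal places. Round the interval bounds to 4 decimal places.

Sample proportion: p̂ = 81/150 = 0.540000

Check conditions for normal approximation:
  np̂ = 81 ≥ 10 ✓
  n(1-p̂) = 69 ≥ 10 ✓

The sample is large enough, so use a z-interval (normal approximation) for the proportion.

For 95% confidence, z* = 1.96 (from standard normal table)

Standard error: SE = √(p̂(1-p̂)/n) = √(0.540000×0.460000/150) = 0.04069398

Margin of error: E = z* × SE = 1.96 × 0.04069398 = 0.079760

Z-interval: p̂ ± E = 0.540000 ± 0.079760 = (0.460240, 0.619760)

Rounded to 4 decimal places:

(0.4602, 0.6198)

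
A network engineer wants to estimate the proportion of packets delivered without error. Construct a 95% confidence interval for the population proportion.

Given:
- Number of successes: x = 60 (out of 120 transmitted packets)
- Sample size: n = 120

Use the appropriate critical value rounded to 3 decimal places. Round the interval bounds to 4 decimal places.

Sample proportion: p̂ = 60/120 = 0.500000

Check conditions for normal approximation:
  np̂ = 60 ≥ 10 ✓
  n(1-p̂) = 60 ≥ 10 ✓

The sample is large enough, so use a z-interval (normal approximation) for the proportion.

For 95% confidence, z* = 1.96 (from standard normal table)

Standard error: SE = √(p̂(1-p̂)/n) = √(0.500000×0.500000/120) = 0.04564355

Margin of error: E = z* × SE = 1.96 × 0.04564355 = 0.089461

Z-interval: p̂ ± E = 0.500000 ± 0.089461 = (0.410539, 0.589461)

Rounded to 4 decimal places:

(0.4105, 0.5895)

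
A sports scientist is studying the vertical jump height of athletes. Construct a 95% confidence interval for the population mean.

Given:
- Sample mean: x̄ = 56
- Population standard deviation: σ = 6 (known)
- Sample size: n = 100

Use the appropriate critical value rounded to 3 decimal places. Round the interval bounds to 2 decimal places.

The population standard deviation σ is known, so use a z-interval (standard normal critical value).

For 95% confidence, z* = 1.96 (from standard normal table)

Standard error: SE = σ/√n = 6/√100 = 0.600000

Margin of error: E = z* × SE = 1.96 × 0.600000 = 1.1760

Z-interval: x̄ ± E = 56 ± 1.1760 = (54.8240, 57.1760)

Rounded to 2 decimal places:

(54.82, 57.18)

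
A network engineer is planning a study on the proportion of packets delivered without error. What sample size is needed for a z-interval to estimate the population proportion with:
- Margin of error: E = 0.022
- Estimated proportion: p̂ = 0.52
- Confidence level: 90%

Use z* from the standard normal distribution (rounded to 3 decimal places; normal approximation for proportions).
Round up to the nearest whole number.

Using z* for proportion z-interval (normal approximation).

For 90% confidence, z* = 1.645 (from standard normal table)

Sample size formula for proportion z-interval: n = z*²p̂(1-p̂)/E²

n = 1.645² × 0.52 × 0.48 / 0.022²
  = 2.706025 × 0.2496 / 0.000484
  = 1395.5038

Round up to the nearest whole number: n = 1396

1396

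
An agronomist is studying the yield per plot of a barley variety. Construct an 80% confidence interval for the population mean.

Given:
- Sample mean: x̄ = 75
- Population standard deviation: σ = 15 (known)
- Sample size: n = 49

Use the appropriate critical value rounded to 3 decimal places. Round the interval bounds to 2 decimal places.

The population standard deviation σ is known, so use a z-interval (standard normal critical value).

For 80% confidence, z* = 1.282 (from standard normal table)

Standard error: SE = σ/√n = 15/√49 = 2.142857

Margin of error: E = z* × SE = 1.282 × 2.142857 = 2.7471

Z-interval: x̄ ± E = 75 ± 2.7471 = (72.2529, 77.7471)

Rounded to 2 decimal places:

(72.25, 77.75)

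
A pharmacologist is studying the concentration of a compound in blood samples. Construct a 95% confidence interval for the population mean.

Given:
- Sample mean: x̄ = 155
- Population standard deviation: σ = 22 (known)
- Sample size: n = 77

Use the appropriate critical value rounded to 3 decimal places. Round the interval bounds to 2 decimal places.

The population standard deviation σ is known, so use a z-interval (standard normal critical value).

For 95% confidence, z* = 1.96 (from standard normal table)

Standard error: SE = σ/√n = 22/√77 = 2.507133

Margin of error: E = z* × SE = 1.96 × 2.507133 = 4.9140

Z-interval: x̄ ± E = 155 ± 4.9140 = (150.0860, 159.9140)

Rounded to 2 decimal places:

(150.09, 159.91)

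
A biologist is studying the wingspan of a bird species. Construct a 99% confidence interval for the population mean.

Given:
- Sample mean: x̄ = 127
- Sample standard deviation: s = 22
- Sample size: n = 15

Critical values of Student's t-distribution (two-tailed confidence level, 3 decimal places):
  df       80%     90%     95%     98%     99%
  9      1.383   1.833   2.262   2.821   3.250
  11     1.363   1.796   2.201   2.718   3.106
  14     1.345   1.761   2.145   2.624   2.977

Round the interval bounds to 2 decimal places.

The population standard deviation σ is unknown (only the sample standard deviation s is given), so use a t-interval with df = n - 1 = 15 - 1 = 14.

For 99% confidence with df = 14, t* = 2.977 (from t-table)

Standard error: SE = s/√n = 22/√15 = 5.680376

Margin of error: E = t* × SE = 2.977 × 5.680376 = 16.9105

T-interval: x̄ ± E = 127 ± 16.9105 = (110.0895, 143.9105)

Rounded to 2 decimal places:

(110.09, 143.91)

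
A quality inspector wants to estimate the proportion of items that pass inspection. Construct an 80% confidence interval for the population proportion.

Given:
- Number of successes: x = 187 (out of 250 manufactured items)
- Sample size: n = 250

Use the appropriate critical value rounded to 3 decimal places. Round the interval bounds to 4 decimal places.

Sample proportion: p̂ = 187/250 = 0.748000

Check conditions for normal approximation:
  np̂ = 187 ≥ 10 ✓
  n(1-p̂) = 63 ≥ 10 ✓

The sample is large enough, so use a z-interval (normal approximation) for the proportion.

For 80% confidence, z* = 1.282 (from standard normal table)

Standard error: SE = √(p̂(1-p̂)/n) = √(0.748000×0.252000/250) = 0.02745877

Margin of error: E = z* × SE = 1.282 × 0.02745877 = 0.035202

Z-interval: p̂ ± E = 0.748000 ± 0.035202 = (0.712798, 0.783202)

Rounded to 4 decimal places:

(0.7128, 0.7832)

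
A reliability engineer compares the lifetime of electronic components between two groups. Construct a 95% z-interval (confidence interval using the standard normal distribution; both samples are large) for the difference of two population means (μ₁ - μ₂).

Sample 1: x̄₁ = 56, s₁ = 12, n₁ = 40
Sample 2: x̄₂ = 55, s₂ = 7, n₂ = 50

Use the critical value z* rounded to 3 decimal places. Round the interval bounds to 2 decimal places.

Both samples are large (n₁ = 40 ≥ 30, n₂ = 50 ≥ 30), so a z-interval for the difference of means applies.

Point estimate: x̄₁ - x̄₂ = 56 - 55 = 1

Standard error: SE = √(s₁²/n₁ + s₂²/n₂)
= √(12²/40 + 7²/50)
= √(3.600000 + 0.980000)
= 2.140093

For 95% confidence, z* = 1.96 (from standard normal table)
Margin of error: E = z* × SE = 1.96 × 2.140093 = 4.1946

Z-interval: (x̄₁ - x̄₂) ± E = 1 ± 4.1946 = (-3.1946, 5.1946)

Rounded to 2 decimal places:

(-3.19, 5.19)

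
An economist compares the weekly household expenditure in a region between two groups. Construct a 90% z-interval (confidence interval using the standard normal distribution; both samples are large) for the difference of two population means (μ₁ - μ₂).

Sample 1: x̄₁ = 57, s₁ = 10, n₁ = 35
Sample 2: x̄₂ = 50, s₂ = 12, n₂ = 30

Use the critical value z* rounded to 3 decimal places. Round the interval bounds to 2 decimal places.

Both samples are large (n₁ = 35 ≥ 30, n₂ = 30 ≥ 30), so a z-interval for the difference of means applies.

Point estimate: x̄₁ - x̄₂ = 57 - 50 = 7

Standard error: SE = √(s₁²/n₁ + s₂²/n₂)
= √(10²/35 + 12²/30)
= √(2.857143 + 4.800000)
= 2.767154

For 90% confidence, z* = 1.645 (from standard normal table)
Margin of error: E = z* × SE = 1.645 × 2.767154 = 4.5520

Z-interval: (x̄₁ - x̄₂) ± E = 7 ± 4.5520 = (2.4480, 11.5520)

Rounded to 2 decimal places:

(2.45, 11.55)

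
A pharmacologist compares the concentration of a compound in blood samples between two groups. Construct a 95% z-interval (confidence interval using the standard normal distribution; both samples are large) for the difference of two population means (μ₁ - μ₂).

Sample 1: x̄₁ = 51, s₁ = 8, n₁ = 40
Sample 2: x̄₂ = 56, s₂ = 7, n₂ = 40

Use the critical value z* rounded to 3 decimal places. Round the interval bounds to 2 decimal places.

Both samples are large (n₁ = 40 ≥ 30, n₂ = 40 ≥ 30), so a z-interval for the difference of means applies.

Point estimate: x̄₁ - x̄₂ = 51 - 56 = -5

Standard error: SE = √(s₁²/n₁ + s₂²/n₂)
= √(8²/40 + 7²/40)
= √(1.600000 + 1.225000)
= 1.680774

For 95% confidence, z* = 1.96 (from standard normal table)
Margin of error: E = z* × SE = 1.96 × 1.680774 = 3.2943

Z-interval: (x̄₁ - x̄₂) ± E = -5 ± 3.2943 = (-8.2943, -1.7057)

Rounded to 2 decimal places:

(-8.29, -1.71)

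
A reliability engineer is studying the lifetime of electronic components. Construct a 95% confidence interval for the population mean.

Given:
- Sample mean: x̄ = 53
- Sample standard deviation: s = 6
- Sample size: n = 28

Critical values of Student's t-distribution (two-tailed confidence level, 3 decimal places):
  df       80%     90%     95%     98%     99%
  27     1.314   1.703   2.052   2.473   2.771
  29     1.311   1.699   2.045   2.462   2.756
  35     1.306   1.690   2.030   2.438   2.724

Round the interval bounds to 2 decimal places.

The population standard deviation σ is unknown (only the sample standard deviation s is given), so use a t-interval with df = n - 1 = 28 - 1 = 27.

For 95% confidence with df = 27, t* = 2.052 (from t-table)

Standard error: SE = s/√n = 6/√28 = 1.133893

Margin of error: E = t* × SE = 2.052 × 1.133893 = 2.3267

T-interval: x̄ ± E = 53 ± 2.3267 = (50.6733, 55.3267)

Rounded to 2 decimal places:

(50.67, 55.33)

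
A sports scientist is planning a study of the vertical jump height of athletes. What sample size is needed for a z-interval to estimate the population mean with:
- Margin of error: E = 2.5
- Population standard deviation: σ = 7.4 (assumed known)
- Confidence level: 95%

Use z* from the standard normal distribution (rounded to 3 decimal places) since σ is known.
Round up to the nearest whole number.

Using z* since population σ is known (z-interval formula).

For 95% confidence, z* = 1.96 (from standard normal table)

Sample size formula for z-interval: n = (z*σ/E)²

n = (1.96 × 7.4 / 2.5)²
  = (5.801600)²
  = 33.6586

Round up to the nearest whole number: n = 34

34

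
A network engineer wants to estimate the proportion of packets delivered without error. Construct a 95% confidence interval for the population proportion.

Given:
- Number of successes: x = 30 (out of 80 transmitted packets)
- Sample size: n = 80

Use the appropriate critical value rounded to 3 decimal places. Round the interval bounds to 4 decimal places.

Sample proportion: p̂ = 30/80 = 0.375000

Check conditions for normal approximation:
  np̂ = 30 ≥ 10 ✓
  n(1-p̂) = 50 ≥ 10 ✓

The sample is large enough, so use a z-interval (normal approximation) for the proportion.

For 95% confidence, z* = 1.96 (from standard normal table)

Standard error: SE = √(p̂(1-p̂)/n) = √(0.375000×0.625000/80) = 0.05412659

Margin of error: E = z* × SE = 1.96 × 0.05412659 = 0.106088

Z-interval: p̂ ± E = 0.375000 ± 0.106088 = (0.268912, 0.481088)

Rounded to 4 decimal places:

(0.2689, 0.4811)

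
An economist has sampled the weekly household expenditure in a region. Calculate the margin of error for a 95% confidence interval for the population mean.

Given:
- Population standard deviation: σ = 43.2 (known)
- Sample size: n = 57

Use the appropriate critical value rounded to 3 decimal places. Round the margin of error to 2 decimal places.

The population standard deviation σ is known, so use the z-interval margin of error formula.

For 95% confidence, z* = 1.96 (from standard normal table)

Margin of error formula for z-interval: E = z* × σ/√n

E = 1.96 × 43.2/√57
  = 1.96 × 5.721980
  = 11.2151

Rounded to 2 decimal places:

11.22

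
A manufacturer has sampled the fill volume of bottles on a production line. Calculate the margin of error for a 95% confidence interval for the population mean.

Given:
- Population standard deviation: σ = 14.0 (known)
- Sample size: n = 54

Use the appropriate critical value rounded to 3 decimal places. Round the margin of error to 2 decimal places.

The population standard deviation σ is known, so use the z-interval margin of error formula.

For 95% confidence, z* = 1.96 (from standard normal table)

Margin of error formula for z-interval: E = z* × σ/√n

E = 1.96 × 14.0/√54
  = 1.96 × 1.905159
  = 3.7341

Rounded to 2 decimal places:

3.73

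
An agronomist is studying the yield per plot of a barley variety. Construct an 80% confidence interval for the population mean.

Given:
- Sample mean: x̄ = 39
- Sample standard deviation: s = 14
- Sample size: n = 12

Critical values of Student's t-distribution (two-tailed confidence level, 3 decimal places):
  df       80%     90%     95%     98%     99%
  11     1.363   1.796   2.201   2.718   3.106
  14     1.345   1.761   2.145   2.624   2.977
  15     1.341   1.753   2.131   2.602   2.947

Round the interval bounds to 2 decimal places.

The population standard deviation σ is unknown (only the sample standard deviation s is given), so use a t-interval with df = n - 1 = 12 - 1 = 11.

For 80% confidence with df = 11, t* = 1.363 (from t-table)

Standard error: SE = s/√n = 14/√12 = 4.041452

Margin of error: E = t* × SE = 1.363 × 4.041452 = 5.5085

T-interval: x̄ ± E = 39 ± 5.5085 = (33.4915, 44.5085)

Rounded to 2 decimal places:

(33.49, 44.51)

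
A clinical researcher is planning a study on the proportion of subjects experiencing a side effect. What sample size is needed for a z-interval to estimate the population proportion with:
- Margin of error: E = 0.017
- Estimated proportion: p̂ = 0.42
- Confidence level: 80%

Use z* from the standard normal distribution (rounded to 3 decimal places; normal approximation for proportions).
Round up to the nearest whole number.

Using z* for proportion z-interval (normal approximation).

For 80% confidence, z* = 1.282 (from standard normal table)

Sample size formula for proportion z-interval: n = z*²p̂(1-p̂)/E²

n = 1.282² × 0.42 × 0.58 / 0.017²
  = 1.643524 × 0.2436 / 0.000289
  = 1385.3372

Round up to the nearest whole number: n = 1386

1386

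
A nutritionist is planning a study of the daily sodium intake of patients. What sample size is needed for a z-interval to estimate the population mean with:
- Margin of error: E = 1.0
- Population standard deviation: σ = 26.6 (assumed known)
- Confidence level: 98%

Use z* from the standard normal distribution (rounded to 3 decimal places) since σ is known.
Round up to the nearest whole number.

Using z* since population σ is known (z-interval formula).

For 98% confidence, z* = 2.326 (from standard normal table)

Sample size formula for z-interval: n = (z*σ/E)²

n = (2.326 × 26.6 / 1.0)²
  = (61.871600)²
  = 3828.0949

Round up to the nearest whole number: n = 3829

3829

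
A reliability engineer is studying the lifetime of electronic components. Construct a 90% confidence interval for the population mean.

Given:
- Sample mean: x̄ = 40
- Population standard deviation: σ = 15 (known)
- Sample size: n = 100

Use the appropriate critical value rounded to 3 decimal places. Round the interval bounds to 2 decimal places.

The population standard deviation σ is known, so use a z-interval (standard normal critical value).

For 90% confidence, z* = 1.645 (from standard normal table)

Standard error: SE = σ/√n = 15/√100 = 1.500000

Margin of error: E = z* × SE = 1.645 × 1.500000 = 2.4675

Z-interval: x̄ ± E = 40 ± 2.4675 = (37.5325, 42.4675)

Rounded to 2 decimal places:

(37.53, 42.47)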